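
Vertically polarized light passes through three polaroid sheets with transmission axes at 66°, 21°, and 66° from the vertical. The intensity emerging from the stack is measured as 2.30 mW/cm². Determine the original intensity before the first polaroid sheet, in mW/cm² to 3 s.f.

I₁ = I₀ cos²(66° − 0°) = I₀ cos²(66°) = 0.1654 I₀.
I₂ = I₁ cos²(21° − 66°) = 0.1654 I₀ · cos²(45°) = 0.08272 I₀.
I₃ = I₂ cos²(66° − 21°) = 0.08272 I₀ · cos²(45°) = 0.04136 I₀.
So 2.30 mW/cm² = 0.04136 I₀, giving I₀ = 2.30/0.04136 = 55.61 mW/cm².

I₀ ≈ 55.6 mW/cm²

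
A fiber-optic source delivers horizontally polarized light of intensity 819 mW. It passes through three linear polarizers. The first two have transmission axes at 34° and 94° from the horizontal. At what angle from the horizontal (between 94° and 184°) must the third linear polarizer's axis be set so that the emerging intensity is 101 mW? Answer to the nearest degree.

θ ≈ 126°

I₁ = I₀ cos²(34° − 0°) = I₀ cos²(34°) = 0.6873 I₀.
I₂ = I₁ cos²(94° − 34°) = 0.6873 I₀ · cos²(60°) = 0.1718 I₀.
Target fraction: 101 / 819 mW = 0.1233 of I₀.
Need I₃/I₀ = 0.1233, so cos²(θ − 94°) = 0.1233 / 0.1718 = 0.7177.
θ − 94° = arccos(√0.7177) = 32.1°, giving θ ≈ 94 + 32.1 = 126.1°.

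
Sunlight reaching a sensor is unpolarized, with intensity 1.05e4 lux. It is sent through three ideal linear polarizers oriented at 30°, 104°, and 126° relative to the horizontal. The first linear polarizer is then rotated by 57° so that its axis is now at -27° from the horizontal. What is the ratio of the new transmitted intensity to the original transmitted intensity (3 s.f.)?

Before rotation:
Unpolarized light through the first polarizer → I₁ = ½ I₀, now polarized at 30°.
I₂ = I₁ cos²(104° − 30°) = 0.5 I₀ · cos²(74°) = 0.03799 I₀.
I₃ = I₂ cos²(126° − 104°) = 0.03799 I₀ · cos²(22°) = 0.03266 I₀.
After rotation:
Unpolarized light through the first polarizer → I₁ = ½ I₀, now polarized at -27°.
Angle between axes 1 and 2: 49°. I₂ = 0.5 I₀ · cos²(49°) = 0.2152 I₀.
I₃ = I₂ cos²(126° − 104°) = 0.2152 I₀ · cos²(22°) = 0.185 I₀.
Ratio = 0.185 / 0.03266 = 5.665.

I_new/I_old ≈ 5.67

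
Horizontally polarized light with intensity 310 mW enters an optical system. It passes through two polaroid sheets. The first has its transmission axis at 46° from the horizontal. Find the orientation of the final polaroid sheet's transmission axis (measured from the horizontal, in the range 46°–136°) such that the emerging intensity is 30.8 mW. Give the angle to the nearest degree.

By Malus's law, I₁ = I₀ cos²(46° − 0°) = I₀ cos²(46°) = 0.4826 I₀.
Target fraction: 30.8 / 310 mW = 0.09935 of I₀.
Need I₂/I₀ = 0.09935, so cos²(θ − 46°) = 0.09935 / 0.4826 = 0.2059.
θ − 46° = arccos(√0.2059) = 63.0°, giving θ ≈ 46 + 63.0 = 109.0°.

θ ≈ 109°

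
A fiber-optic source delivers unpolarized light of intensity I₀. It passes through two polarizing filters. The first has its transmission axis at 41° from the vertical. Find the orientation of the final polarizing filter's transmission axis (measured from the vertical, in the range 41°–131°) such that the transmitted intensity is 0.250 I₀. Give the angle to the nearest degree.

Unpolarized light through the first polarizer → I₁ = ½ I₀, now polarized at 41°.
Need I₂/I₀ = 0.25, so cos²(θ − 41°) = 0.25 / 0.5 = 0.5.
θ − 41° = arccos(√0.5) = 45.0°, giving θ ≈ 41 + 45.0 = 86.0°.

θ ≈ 86°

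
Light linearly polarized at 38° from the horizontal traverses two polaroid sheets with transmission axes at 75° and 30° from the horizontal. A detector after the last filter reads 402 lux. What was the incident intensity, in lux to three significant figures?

I₀ ≈ 1260 lux

I₁ = I₀ cos²(75° − 38°) = I₀ cos²(37°) = 0.6378 I₀.
I₂ = I₁ cos²(30° − 75°) = 0.6378 I₀ · cos²(45°) = 0.3189 I₀.
So 402 lux = 0.3189 I₀, giving I₀ = 402/0.3189 = 1261 lux.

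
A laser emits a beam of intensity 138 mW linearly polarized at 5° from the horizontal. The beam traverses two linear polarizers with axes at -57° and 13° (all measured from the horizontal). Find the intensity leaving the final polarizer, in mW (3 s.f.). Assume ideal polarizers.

I₁ = 138 mW · cos²(62°) = 30.42 mW.
I₂ = I₁ · cos²(70°) = 30.42 · 0.117 = 3.558 mW.

I ≈ 3.56 mW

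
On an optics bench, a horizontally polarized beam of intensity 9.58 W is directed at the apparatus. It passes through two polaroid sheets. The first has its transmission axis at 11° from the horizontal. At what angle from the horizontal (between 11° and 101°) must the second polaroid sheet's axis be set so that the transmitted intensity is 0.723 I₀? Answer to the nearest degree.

θ ≈ 41°

I₁ = I₀ cos²(11° − 0°) = I₀ cos²(11°) = 0.9636 I₀.
Need I₂/I₀ = 0.723, so cos²(θ − 11°) = 0.723 / 0.9636 = 0.7503.
θ − 11° = arccos(√0.7503) = 30.0°, giving θ ≈ 11 + 30.0 = 41.0°.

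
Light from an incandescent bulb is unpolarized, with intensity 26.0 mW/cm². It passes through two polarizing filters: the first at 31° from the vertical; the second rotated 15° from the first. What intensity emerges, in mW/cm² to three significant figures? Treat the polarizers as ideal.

I ≈ 12.1 mW/cm²

Unpolarized light through the first polarizer → I₁ = 26.0 mW/cm²/2 = 13 mW/cm², polarized at 31°.
I₂ = I₁ · cos²(15°) = 13 · 0.933 = 12.13 mW/cm².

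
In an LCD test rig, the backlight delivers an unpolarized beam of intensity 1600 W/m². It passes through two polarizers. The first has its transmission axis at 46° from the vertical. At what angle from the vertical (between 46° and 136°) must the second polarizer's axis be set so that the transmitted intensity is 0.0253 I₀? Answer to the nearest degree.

θ ≈ 123°

Unpolarized light through the first polarizer → I₁ = ½ I₀, now polarized at 46°.
Need I₂/I₀ = 0.0253, so cos²(θ − 46°) = 0.0253 / 0.5 = 0.0506.
θ − 46° = arccos(√0.0506) = 77.0°, giving θ ≈ 46 + 77.0 = 123.0°.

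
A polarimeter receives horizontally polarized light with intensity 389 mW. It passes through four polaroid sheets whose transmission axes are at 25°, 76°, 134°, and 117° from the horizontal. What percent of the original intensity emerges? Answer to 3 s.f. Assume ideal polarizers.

By Malus's law, I₁ = 389 mW · cos²(25°) = 319.5 mW.
I₂ = I₁ · cos²(51°) = 319.5 · 0.396 = 126.5 mW.
I₃ = I₂ · cos²(58°) = 126.5 · 0.2808 = 35.54 mW.
I₄ = I₃ · cos²(17°) = 35.54 · 0.9145 = 32.5 mW.
That is 8.354% of the incident intensity.

≈ 8.35%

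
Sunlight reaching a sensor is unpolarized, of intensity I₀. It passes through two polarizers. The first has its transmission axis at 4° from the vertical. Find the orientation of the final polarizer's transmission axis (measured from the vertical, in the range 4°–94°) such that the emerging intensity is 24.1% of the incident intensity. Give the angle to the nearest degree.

Unpolarized light through the first polarizer → I₁ = ½ I₀, now polarized at 4°.
Need I₂/I₀ = 0.241, so cos²(θ − 4°) = 0.241 / 0.5 = 0.482.
θ − 4° = arccos(√0.482) = 46.0°, giving θ ≈ 4 + 46.0 = 50.0°.

θ ≈ 50°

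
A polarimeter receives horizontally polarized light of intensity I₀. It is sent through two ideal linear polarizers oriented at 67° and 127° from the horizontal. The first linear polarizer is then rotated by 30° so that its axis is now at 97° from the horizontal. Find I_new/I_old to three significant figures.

Before rotation:
I₁ = I₀ cos²(67° − 0°) = I₀ cos²(67°) = 0.1527 I₀.
I₂ = I₁ cos²(127° − 67°) = 0.1527 I₀ · cos²(60°) = 0.03817 I₀.
After rotation:
I₁ = I₀ cos²(97° − 0°) = I₀ cos²(83°) = 0.01485 I₀.
I₂ = I₁ cos²(127° − 97°) = 0.01485 I₀ · cos²(30°) = 0.01114 I₀.
Ratio = 0.01114 / 0.03817 = 0.2918.

I_new/I_old ≈ 0.292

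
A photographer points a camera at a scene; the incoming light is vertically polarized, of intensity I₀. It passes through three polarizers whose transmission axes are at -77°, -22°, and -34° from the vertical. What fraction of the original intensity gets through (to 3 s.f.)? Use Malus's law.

By Malus's law, I₁ = I₀ cos²(-77° − 0°) = I₀ cos²(77°) = 0.0506 I₀.
I₂ = I₁ cos²(-22° + 77°) = 0.0506 I₀ · cos²(55°) = 0.01665 I₀.
I₃ = I₂ cos²(-34° + 22°) = 0.01665 I₀ · cos²(12°) = 0.01593 I₀.
Transmitted fraction = 0.01593.

≈ 0.0159 I₀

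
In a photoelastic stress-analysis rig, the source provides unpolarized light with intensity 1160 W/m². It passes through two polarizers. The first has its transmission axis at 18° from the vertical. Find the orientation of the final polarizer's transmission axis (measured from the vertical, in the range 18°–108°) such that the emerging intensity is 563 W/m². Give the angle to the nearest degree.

Unpolarized light through the first polarizer → I₁ = ½ I₀, now polarized at 18°.
Target fraction: 563 / 1160 W/m² = 0.4853 of I₀.
Need I₂/I₀ = 0.4853, so cos²(θ − 18°) = 0.4853 / 0.5 = 0.9707.
θ − 18° = arccos(√0.9707) = 9.9°, giving θ ≈ 18 + 9.9 = 27.9°.

θ ≈ 28°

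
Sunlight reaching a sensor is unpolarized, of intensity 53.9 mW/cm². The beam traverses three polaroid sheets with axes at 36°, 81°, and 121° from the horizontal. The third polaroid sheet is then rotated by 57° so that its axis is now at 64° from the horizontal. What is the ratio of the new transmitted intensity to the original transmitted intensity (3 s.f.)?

Before rotation:
Unpolarized light through the first polarizer → I₁ = ½ I₀, now polarized at 36°.
I₂ = I₁ cos²(81° − 36°) = 0.5 I₀ · cos²(45°) = 0.25 I₀.
I₃ = I₂ cos²(121° − 81°) = 0.25 I₀ · cos²(40°) = 0.1467 I₀.
After rotation:
Unpolarized light through the first polarizer → I₁ = ½ I₀, now polarized at 36°.
I₂ = I₁ cos²(81° − 36°) = 0.5 I₀ · cos²(45°) = 0.25 I₀.
I₃ = I₂ cos²(64° − 81°) = 0.25 I₀ · cos²(17°) = 0.2286 I₀.
Ratio = 0.2286 / 0.1467 = 1.558.

I_new/I_old ≈ 1.56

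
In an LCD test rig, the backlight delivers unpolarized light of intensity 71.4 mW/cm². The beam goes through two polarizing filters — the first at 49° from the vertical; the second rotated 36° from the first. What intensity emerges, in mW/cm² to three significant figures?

Unpolarized light through the first polarizer → I₁ = 71.4 mW/cm²/2 = 35.7 mW/cm², polarized at 49°.
I₂ = I₁ · cos²(36°) = 35.7 · 0.6545 = 23.37 mW/cm².

I ≈ 23.4 mW/cm²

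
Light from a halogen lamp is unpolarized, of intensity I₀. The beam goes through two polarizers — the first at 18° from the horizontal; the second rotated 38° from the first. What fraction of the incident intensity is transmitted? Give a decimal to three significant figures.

≈ 0.310 I₀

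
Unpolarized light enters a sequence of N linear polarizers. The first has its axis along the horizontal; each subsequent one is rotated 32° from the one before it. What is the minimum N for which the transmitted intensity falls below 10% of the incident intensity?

First polarizer halves the unpolarized light: factor 1/2.
Each further stage multiplies by cos²(32°) = 0.7192.
After N polarizers: T = 0.5·0.7192^(N−1). Require T < 0.10 ⇒ N−1 > ln(0.10/0.5)/ln(0.7192) = 4.88, so N−1 ≥ 5 and N = 6.
Check: N=6 gives T = 0.0962 < 0.10; N=5 gives T = 0.1338.

N = 6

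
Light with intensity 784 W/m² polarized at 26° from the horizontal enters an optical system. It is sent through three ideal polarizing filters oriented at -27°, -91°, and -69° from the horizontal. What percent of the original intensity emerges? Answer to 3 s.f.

By Malus's law, I₁ = 784 W/m² · cos²(53°) = 284 W/m².
I₂ = I₁ · cos²(64°) = 284 · 0.1922 = 54.57 W/m².
I₃ = I₂ · cos²(22°) = 54.57 · 0.8597 = 46.91 W/m².
That is 5.983% of the incident intensity.

≈ 5.98%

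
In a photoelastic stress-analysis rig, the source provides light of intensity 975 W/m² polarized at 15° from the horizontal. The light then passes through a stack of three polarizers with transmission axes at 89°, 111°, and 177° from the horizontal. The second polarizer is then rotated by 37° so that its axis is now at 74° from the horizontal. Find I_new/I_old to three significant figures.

I_new/I_old ≈ 0.332

Before rotation:
I₁ = I₀ cos²(89° − 15°) = I₀ cos²(74°) = 0.07598 I₀.
I₂ = I₁ cos²(111° − 89°) = 0.07598 I₀ · cos²(22°) = 0.06531 I₀.
I₃ = I₂ cos²(177° − 111°) = 0.06531 I₀ · cos²(66°) = 0.01081 I₀.
After rotation:
I₁ = I₀ cos²(89° − 15°) = I₀ cos²(74°) = 0.07598 I₀.
I₂ = I₁ cos²(74° − 89°) = 0.07598 I₀ · cos²(15°) = 0.07089 I₀.
Angle between axes 2 and 3: 77°. I₃ = 0.07089 I₀ · cos²(77°) = 0.003587 I₀.
Ratio = 0.003587 / 0.01081 = 0.332.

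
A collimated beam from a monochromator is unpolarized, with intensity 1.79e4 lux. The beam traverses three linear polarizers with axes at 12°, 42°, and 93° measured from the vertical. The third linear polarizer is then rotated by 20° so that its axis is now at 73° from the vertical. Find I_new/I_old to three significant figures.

I_new/I_old ≈ 1.86

Before rotation:
Unpolarized light through the first polarizer → I₁ = ½ I₀, now polarized at 12°.
I₂ = I₁ cos²(42° − 12°) = 0.5 I₀ · cos²(30°) = 0.375 I₀.
I₃ = I₂ cos²(93° − 42°) = 0.375 I₀ · cos²(51°) = 0.1485 I₀.
After rotation:
Unpolarized light through the first polarizer → I₁ = ½ I₀, now polarized at 12°.
I₂ = I₁ cos²(42° − 12°) = 0.5 I₀ · cos²(30°) = 0.375 I₀.
I₃ = I₂ cos²(73° − 42°) = 0.375 I₀ · cos²(31°) = 0.2755 I₀.
Ratio = 0.2755 / 0.1485 = 1.855.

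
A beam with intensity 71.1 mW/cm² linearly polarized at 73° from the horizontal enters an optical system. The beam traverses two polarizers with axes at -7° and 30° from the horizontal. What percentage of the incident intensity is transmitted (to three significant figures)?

≈ 1.92%

By Malus's law, I₁ = 71.1 mW/cm² · cos²(80°) = 2.144 mW/cm².
I₂ = I₁ · cos²(37°) = 2.144 · 0.6378 = 1.367 mW/cm².
That is 1.923% of the incident intensity.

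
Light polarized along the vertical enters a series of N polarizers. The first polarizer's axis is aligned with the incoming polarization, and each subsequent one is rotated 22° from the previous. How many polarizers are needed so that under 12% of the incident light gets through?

N = 16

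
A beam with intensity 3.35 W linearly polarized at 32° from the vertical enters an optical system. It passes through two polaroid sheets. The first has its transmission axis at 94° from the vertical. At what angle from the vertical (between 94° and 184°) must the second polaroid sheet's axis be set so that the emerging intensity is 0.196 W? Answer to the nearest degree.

θ ≈ 153°

I₁ = I₀ cos²(94° − 32°) = I₀ cos²(62°) = 0.2204 I₀.
Target fraction: 0.196 / 3.35 W = 0.05851 of I₀.
Need I₂/I₀ = 0.05851, so cos²(θ − 94°) = 0.05851 / 0.2204 = 0.2655.
θ − 94° = arccos(√0.2655) = 59.0°, giving θ ≈ 94 + 59.0 = 153.0°.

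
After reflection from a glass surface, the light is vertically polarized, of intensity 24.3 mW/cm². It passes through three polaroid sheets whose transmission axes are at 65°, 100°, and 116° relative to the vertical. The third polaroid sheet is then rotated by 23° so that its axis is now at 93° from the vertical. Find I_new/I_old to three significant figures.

I_new/I_old ≈ 1.07

Before rotation:
I₁ = I₀ cos²(65° − 0°) = I₀ cos²(65°) = 0.1786 I₀.
I₂ = I₁ cos²(100° − 65°) = 0.1786 I₀ · cos²(35°) = 0.1198 I₀.
I₃ = I₂ cos²(116° − 100°) = 0.1198 I₀ · cos²(16°) = 0.1107 I₀.
After rotation:
I₁ = I₀ cos²(65° − 0°) = I₀ cos²(65°) = 0.1786 I₀.
I₂ = I₁ cos²(100° − 65°) = 0.1786 I₀ · cos²(35°) = 0.1198 I₀.
I₃ = I₂ cos²(93° − 100°) = 0.1198 I₀ · cos²(7°) = 0.1181 I₀.
Ratio = 0.1181 / 0.1107 = 1.066.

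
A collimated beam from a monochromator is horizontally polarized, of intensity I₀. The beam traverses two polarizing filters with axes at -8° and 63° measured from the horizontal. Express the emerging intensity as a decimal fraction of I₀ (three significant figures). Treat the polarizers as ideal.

≈ 0.104 I₀

By Malus's law, I₁ = I₀ cos²(-8° − 0°) = I₀ cos²(8°) = 0.9806 I₀.
I₂ = I₁ cos²(63° + 8°) = 0.9806 I₀ · cos²(71°) = 0.1039 I₀.
Transmitted fraction = 0.1039.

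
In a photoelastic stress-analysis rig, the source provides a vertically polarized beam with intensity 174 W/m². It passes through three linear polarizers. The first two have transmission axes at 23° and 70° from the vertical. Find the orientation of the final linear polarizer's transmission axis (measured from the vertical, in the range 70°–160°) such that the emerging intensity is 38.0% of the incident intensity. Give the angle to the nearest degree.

θ ≈ 81°

I₁ = I₀ cos²(23° − 0°) = I₀ cos²(23°) = 0.8473 I₀.
I₂ = I₁ cos²(70° − 23°) = 0.8473 I₀ · cos²(47°) = 0.3941 I₀.
Need I₃/I₀ = 0.38, so cos²(θ − 70°) = 0.38 / 0.3941 = 0.9642.
θ − 70° = arccos(√0.9642) = 10.9°, giving θ ≈ 70 + 10.9 = 80.9°.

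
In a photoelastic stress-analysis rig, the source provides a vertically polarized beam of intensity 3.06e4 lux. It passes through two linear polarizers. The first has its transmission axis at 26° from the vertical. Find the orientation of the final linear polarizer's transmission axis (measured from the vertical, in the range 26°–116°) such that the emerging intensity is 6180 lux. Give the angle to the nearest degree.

I₁ = I₀ cos²(26° − 0°) = I₀ cos²(26°) = 0.8078 I₀.
Target fraction: 6180 / 3.06e4 lux = 0.202 of I₀.
Need I₂/I₀ = 0.202, so cos²(θ − 26°) = 0.202 / 0.8078 = 0.25.
θ − 26° = arccos(√0.25) = 60.0°, giving θ ≈ 26 + 60.0 = 86.0°.

θ ≈ 86°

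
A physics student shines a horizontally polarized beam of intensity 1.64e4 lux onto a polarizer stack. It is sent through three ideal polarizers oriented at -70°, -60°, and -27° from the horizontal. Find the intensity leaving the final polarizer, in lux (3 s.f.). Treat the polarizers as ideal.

I₁ = 1.64e4 lux · cos²(70°) = 1918 lux.
I₂ = I₁ · cos²(10°) = 1918 · 0.9698 = 1861 lux.
I₃ = I₂ · cos²(33°) = 1861 · 0.7034 = 1309 lux.

I ≈ 1310 lux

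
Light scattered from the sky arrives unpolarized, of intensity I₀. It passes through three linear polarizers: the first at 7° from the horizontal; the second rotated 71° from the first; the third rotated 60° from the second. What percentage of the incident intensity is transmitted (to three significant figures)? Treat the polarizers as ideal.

≈ 1.32%

Unpolarized light through the first polarizer → I₁ = ½ I₀, now polarized at 7°.
I₂ = I₁ cos²(71°) = 0.5 · 0.106 I₀ = 0.053 I₀.
I₃ = I₂ cos²(60°) = 0.053 · 0.25 I₀ = 0.01325 I₀.
That is 1.325% of the incident intensity.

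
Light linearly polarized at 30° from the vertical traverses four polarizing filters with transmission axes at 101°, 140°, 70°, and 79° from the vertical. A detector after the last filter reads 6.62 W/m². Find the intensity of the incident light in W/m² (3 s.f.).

I₀ ≈ 906 W/m²

I₁ = I₀ cos²(101° − 30°) = I₀ cos²(71°) = 0.106 I₀.
I₂ = I₁ cos²(140° − 101°) = 0.106 I₀ · cos²(39°) = 0.06402 I₀.
I₃ = I₂ cos²(70° − 140°) = 0.06402 I₀ · cos²(70°) = 0.007488 I₀.
I₄ = I₃ cos²(79° − 70°) = 0.007488 I₀ · cos²(9°) = 0.007305 I₀.
So 6.62 W/m² = 0.007305 I₀, giving I₀ = 6.62/0.007305 = 906.2 W/m².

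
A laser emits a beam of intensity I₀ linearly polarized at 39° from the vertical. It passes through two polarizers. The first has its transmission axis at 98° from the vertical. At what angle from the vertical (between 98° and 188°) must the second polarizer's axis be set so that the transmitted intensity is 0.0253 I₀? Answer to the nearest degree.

I₁ = I₀ cos²(98° − 39°) = I₀ cos²(59°) = 0.2653 I₀.
Need I₂/I₀ = 0.0253, so cos²(θ − 98°) = 0.0253 / 0.2653 = 0.09538.
θ − 98° = arccos(√0.09538) = 72.0°, giving θ ≈ 98 + 72.0 = 170.0°.

θ ≈ 170°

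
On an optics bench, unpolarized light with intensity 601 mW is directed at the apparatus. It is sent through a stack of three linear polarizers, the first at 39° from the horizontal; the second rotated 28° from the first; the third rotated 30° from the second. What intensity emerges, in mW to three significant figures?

I ≈ 176 mW

Unpolarized light through the first polarizer → I₁ = 601 mW/2 = 300.5 mW, polarized at 39°.
I₂ = I₁ · cos²(28°) = 300.5 · 0.7796 = 234.3 mW.
I₃ = I₂ · cos²(30°) = 234.3 · 0.75 = 175.7 mW.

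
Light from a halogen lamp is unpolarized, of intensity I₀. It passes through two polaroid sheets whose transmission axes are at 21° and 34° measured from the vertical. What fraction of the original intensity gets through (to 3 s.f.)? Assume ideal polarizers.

Unpolarized light through the first polarizer → I₁ = ½ I₀, now polarized at 21°.
I₂ = I₁ cos²(34° − 21°) = 0.5 I₀ · cos²(13°) = 0.4747 I₀.
Transmitted fraction = 0.4747.

≈ 0.475 I₀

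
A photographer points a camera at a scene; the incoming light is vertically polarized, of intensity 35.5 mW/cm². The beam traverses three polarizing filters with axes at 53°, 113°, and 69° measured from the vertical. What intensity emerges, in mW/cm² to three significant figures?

I ≈ 1.66 mW/cm²

I₁ = 35.5 mW/cm² · cos²(53°) = 12.86 mW/cm².
I₂ = I₁ · cos²(60°) = 12.86 · 0.25 = 3.214 mW/cm².
I₃ = I₂ · cos²(44°) = 3.214 · 0.5174 = 1.663 mW/cm².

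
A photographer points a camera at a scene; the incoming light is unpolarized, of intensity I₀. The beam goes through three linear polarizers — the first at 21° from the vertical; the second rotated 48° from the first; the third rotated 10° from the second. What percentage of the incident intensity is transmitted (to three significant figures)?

Unpolarized light through the first polarizer → I₁ = ½ I₀, now polarized at 21°.
I₂ = I₁ cos²(48°) = 0.5 · 0.4477 I₀ = 0.2239 I₀.
I₃ = I₂ cos²(10°) = 0.2239 · 0.9698 I₀ = 0.2171 I₀.
That is 21.71% of the incident intensity.

≈ 21.7%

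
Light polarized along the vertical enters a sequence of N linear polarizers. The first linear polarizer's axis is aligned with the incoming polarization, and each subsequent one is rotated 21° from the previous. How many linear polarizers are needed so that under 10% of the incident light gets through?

N = 18

First polarizer is aligned with the polarization: full transmission.
Each further stage multiplies by cos²(21°) = 0.8716.
After N polarizers: T = 0.8716^(N−1). Require T < 0.10 ⇒ N−1 > ln(0.10)/ln(0.8716) = 16.75, so N−1 ≥ 17 and N = 18.
Check: N=18 gives T = 0.09664 < 0.10; N=17 gives T = 0.1109.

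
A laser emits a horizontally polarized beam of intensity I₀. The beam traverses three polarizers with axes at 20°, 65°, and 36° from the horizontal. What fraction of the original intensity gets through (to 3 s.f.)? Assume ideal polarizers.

≈ 0.338 I₀

By Malus's law, I₁ = I₀ cos²(20° − 0°) = I₀ cos²(20°) = 0.883 I₀.
I₂ = I₁ cos²(65° − 20°) = 0.883 I₀ · cos²(45°) = 0.4415 I₀.
I₃ = I₂ cos²(36° − 65°) = 0.4415 I₀ · cos²(29°) = 0.3377 I₀.
Transmitted fraction = 0.3377.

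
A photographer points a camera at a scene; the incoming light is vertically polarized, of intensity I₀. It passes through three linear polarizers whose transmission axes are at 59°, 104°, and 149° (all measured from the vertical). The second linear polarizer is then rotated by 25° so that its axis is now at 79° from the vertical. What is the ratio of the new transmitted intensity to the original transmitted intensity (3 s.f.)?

Before rotation:
I₁ = I₀ cos²(59° − 0°) = I₀ cos²(59°) = 0.2653 I₀.
I₂ = I₁ cos²(104° − 59°) = 0.2653 I₀ · cos²(45°) = 0.1326 I₀.
I₃ = I₂ cos²(149° − 104°) = 0.1326 I₀ · cos²(45°) = 0.06632 I₀.
After rotation:
I₁ = I₀ cos²(59° − 0°) = I₀ cos²(59°) = 0.2653 I₀.
I₂ = I₁ cos²(79° − 59°) = 0.2653 I₀ · cos²(20°) = 0.2342 I₀.
I₃ = I₂ cos²(149° − 79°) = 0.2342 I₀ · cos²(70°) = 0.0274 I₀.
Ratio = 0.0274 / 0.06632 = 0.4132.

I_new/I_old ≈ 0.413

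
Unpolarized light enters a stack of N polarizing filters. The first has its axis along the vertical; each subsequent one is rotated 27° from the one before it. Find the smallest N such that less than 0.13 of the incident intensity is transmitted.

First polarizer halves the unpolarized light: factor 1/2.
Each further stage multiplies by cos²(27°) = 0.7939.
After N polarizers: T = 0.5·0.7939^(N−1). Require T < 0.13 ⇒ N−1 > ln(0.13/0.5)/ln(0.7939) = 5.84, so N−1 ≥ 6 and N = 7.
Check: N=7 gives T = 0.1252 < 0.13; N=6 gives T = 0.1577.

N = 7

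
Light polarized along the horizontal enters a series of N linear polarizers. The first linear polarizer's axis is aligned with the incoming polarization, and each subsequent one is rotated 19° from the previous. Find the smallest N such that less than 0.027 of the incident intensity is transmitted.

N = 34

First polarizer is aligned with the polarization: full transmission.
Each further stage multiplies by cos²(19°) = 0.894.
After N polarizers: T = 0.894^(N−1). Require T < 0.027 ⇒ N−1 > ln(0.027)/ln(0.894) = 32.24, so N−1 ≥ 33 and N = 34.
Check: N=34 gives T = 0.02479 < 0.027; N=33 gives T = 0.02773.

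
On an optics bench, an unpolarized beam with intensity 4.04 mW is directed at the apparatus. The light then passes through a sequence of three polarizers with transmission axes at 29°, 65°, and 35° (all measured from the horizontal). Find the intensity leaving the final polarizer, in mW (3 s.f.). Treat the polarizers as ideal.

I ≈ 0.992 mW

Unpolarized light through the first polarizer → I₁ = 4.04 mW/2 = 2.02 mW, polarized at 29°.
I₂ = I₁ · cos²(36°) = 2.02 · 0.6545 = 1.322 mW.
I₃ = I₂ · cos²(30°) = 1.322 · 0.75 = 0.9916 mW.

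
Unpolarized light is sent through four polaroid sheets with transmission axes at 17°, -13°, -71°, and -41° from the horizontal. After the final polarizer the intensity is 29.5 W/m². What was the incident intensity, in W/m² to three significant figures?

I₀ ≈ 374 W/m²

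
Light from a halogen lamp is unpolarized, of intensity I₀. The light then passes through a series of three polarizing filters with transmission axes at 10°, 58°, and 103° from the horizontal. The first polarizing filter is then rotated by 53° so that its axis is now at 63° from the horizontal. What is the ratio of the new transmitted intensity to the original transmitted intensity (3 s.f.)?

Before rotation:
Unpolarized light through the first polarizer → I₁ = ½ I₀, now polarized at 10°.
I₂ = I₁ cos²(58° − 10°) = 0.5 I₀ · cos²(48°) = 0.2239 I₀.
I₃ = I₂ cos²(103° − 58°) = 0.2239 I₀ · cos²(45°) = 0.1119 I₀.
After rotation:
Unpolarized light through the first polarizer → I₁ = ½ I₀, now polarized at 63°.
I₂ = I₁ cos²(58° − 63°) = 0.5 I₀ · cos²(5°) = 0.4962 I₀.
I₃ = I₂ cos²(103° − 58°) = 0.4962 I₀ · cos²(45°) = 0.2481 I₀.
Ratio = 0.2481 / 0.1119 = 2.216.

I_new/I_old ≈ 2.22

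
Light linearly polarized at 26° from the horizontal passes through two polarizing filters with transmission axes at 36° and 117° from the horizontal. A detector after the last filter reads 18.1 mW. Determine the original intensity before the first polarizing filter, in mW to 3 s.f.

I₁ = I₀ cos²(36° − 26°) = I₀ cos²(10°) = 0.9698 I₀.
I₂ = I₁ cos²(117° − 36°) = 0.9698 I₀ · cos²(81°) = 0.02373 I₀.
So 18.1 mW = 0.02373 I₀, giving I₀ = 18.1/0.02373 = 762.6 mW.

I₀ ≈ 763 mW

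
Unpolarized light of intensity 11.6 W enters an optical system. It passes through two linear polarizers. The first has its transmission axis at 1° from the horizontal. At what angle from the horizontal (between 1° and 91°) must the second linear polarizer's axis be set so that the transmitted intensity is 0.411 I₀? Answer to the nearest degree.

θ ≈ 26°

Unpolarized light through the first polarizer → I₁ = ½ I₀, now polarized at 1°.
Need I₂/I₀ = 0.411, so cos²(θ − 1°) = 0.411 / 0.5 = 0.822.
θ − 1° = arccos(√0.822) = 25.0°, giving θ ≈ 1 + 25.0 = 26.0°.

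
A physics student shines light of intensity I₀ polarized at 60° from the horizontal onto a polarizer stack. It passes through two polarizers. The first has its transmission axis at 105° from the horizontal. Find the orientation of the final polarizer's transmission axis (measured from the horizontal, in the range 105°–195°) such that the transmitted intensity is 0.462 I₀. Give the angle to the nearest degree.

θ ≈ 121°

I₁ = I₀ cos²(105° − 60°) = I₀ cos²(45°) = 0.5 I₀.
Need I₂/I₀ = 0.462, so cos²(θ − 105°) = 0.462 / 0.5 = 0.924.
θ − 105° = arccos(√0.924) = 16.0°, giving θ ≈ 105 + 16.0 = 121.0°.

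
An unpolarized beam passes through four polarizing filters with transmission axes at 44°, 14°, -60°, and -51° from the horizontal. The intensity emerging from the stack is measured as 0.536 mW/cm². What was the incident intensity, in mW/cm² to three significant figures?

I₀ ≈ 19.3 mW/cm²

Unpolarized light through the first polarizer → I₁ = ½ I₀, now polarized at 44°.
I₂ = I₁ cos²(14° − 44°) = 0.5 I₀ · cos²(30°) = 0.375 I₀.
I₃ = I₂ cos²(-60° − 14°) = 0.375 I₀ · cos²(74°) = 0.02849 I₀.
I₄ = I₃ cos²(-51° + 60°) = 0.02849 I₀ · cos²(9°) = 0.02779 I₀.
So 0.536 mW/cm² = 0.02779 I₀, giving I₀ = 0.536/0.02779 = 19.28 mW/cm².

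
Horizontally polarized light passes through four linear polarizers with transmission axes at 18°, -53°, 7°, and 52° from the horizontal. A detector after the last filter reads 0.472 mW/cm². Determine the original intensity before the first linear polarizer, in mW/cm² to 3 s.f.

I₁ = I₀ cos²(18° − 0°) = I₀ cos²(18°) = 0.9045 I₀.
I₂ = I₁ cos²(-53° − 18°) = 0.9045 I₀ · cos²(71°) = 0.09587 I₀.
I₃ = I₂ cos²(7° + 53°) = 0.09587 I₀ · cos²(60°) = 0.02397 I₀.
I₄ = I₃ cos²(52° − 7°) = 0.02397 I₀ · cos²(45°) = 0.01198 I₀.
So 0.472 mW/cm² = 0.01198 I₀, giving I₀ = 0.472/0.01198 = 39.39 mW/cm².

I₀ ≈ 39.4 mW/cm²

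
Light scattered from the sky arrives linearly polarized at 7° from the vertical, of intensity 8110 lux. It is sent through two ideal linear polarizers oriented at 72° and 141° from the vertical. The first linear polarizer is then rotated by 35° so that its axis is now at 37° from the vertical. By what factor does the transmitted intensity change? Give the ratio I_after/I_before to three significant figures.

Before rotation:
By Malus's law, I₁ = I₀ cos²(72° − 7°) = I₀ cos²(65°) = 0.1786 I₀.
I₂ = I₁ cos²(141° − 72°) = 0.1786 I₀ · cos²(69°) = 0.02294 I₀.
After rotation:
I₁ = I₀ cos²(37° − 7°) = I₀ cos²(30°) = 0.75 I₀.
Angle between axes 1 and 2: 76°. I₂ = 0.75 I₀ · cos²(76°) = 0.04389 I₀.
Ratio = 0.04389 / 0.02294 = 1.914.

I_new/I_old ≈ 1.91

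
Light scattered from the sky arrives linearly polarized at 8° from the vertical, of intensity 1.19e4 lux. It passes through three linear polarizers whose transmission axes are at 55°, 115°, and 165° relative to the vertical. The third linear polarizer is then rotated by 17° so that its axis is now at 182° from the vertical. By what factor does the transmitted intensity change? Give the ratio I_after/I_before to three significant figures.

Before rotation:
By Malus's law, I₁ = I₀ cos²(55° − 8°) = I₀ cos²(47°) = 0.4651 I₀.
I₂ = I₁ cos²(115° − 55°) = 0.4651 I₀ · cos²(60°) = 0.1163 I₀.
I₃ = I₂ cos²(165° − 115°) = 0.1163 I₀ · cos²(50°) = 0.04804 I₀.
After rotation:
I₁ = I₀ cos²(55° − 8°) = I₀ cos²(47°) = 0.4651 I₀.
I₂ = I₁ cos²(115° − 55°) = 0.4651 I₀ · cos²(60°) = 0.1163 I₀.
I₃ = I₂ cos²(182° − 115°) = 0.1163 I₀ · cos²(67°) = 0.01775 I₀.
Ratio = 0.01775 / 0.04804 = 0.3695.

I_new/I_old ≈ 0.370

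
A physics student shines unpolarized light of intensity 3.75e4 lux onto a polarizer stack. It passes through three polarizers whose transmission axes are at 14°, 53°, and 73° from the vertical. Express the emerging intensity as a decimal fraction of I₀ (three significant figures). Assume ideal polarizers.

I/I₀ ≈ 0.267

Unpolarized light through the first polarizer → I₁ = 3.75e4 lux/2 = 1.875e+04 lux, polarized at 14°.
I₂ = I₁ · cos²(39°) = 1.875e+04 · 0.604 = 1.132e+04 lux.
I₃ = I₂ · cos²(20°) = 1.132e+04 · 0.883 = 9999 lux.
Transmitted fraction = 0.2667.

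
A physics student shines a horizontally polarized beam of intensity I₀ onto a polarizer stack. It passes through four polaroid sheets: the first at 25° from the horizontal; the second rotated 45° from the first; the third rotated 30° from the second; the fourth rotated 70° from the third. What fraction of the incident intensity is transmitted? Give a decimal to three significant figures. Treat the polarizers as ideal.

≈ 0.0360 I₀

By Malus's law, I₁ = I₀ cos²(25° − 0°) = I₀ cos²(25°) = 0.8214 I₀.
I₂ = I₁ cos²(45°) = 0.8214 · 0.5 I₀ = 0.4107 I₀.
I₃ = I₂ cos²(30°) = 0.4107 · 0.75 I₀ = 0.308 I₀.
I₄ = I₃ cos²(70°) = 0.308 · 0.117 I₀ = 0.03603 I₀.
Transmitted fraction = 0.03603.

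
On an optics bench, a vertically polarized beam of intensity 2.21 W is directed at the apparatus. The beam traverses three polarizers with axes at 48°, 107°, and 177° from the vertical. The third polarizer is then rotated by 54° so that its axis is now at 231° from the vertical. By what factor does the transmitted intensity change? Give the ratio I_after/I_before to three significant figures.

Before rotation:
By Malus's law, I₁ = I₀ cos²(48° − 0°) = I₀ cos²(48°) = 0.4477 I₀.
I₂ = I₁ cos²(107° − 48°) = 0.4477 I₀ · cos²(59°) = 0.1188 I₀.
I₃ = I₂ cos²(177° − 107°) = 0.1188 I₀ · cos²(70°) = 0.01389 I₀.
After rotation:
I₁ = I₀ cos²(48° − 0°) = I₀ cos²(48°) = 0.4477 I₀.
I₂ = I₁ cos²(107° − 48°) = 0.4477 I₀ · cos²(59°) = 0.1188 I₀.
Angle between axes 2 and 3: 56°. I₃ = 0.1188 I₀ · cos²(56°) = 0.03714 I₀.
Ratio = 0.03714 / 0.01389 = 2.673.

I_new/I_old ≈ 2.67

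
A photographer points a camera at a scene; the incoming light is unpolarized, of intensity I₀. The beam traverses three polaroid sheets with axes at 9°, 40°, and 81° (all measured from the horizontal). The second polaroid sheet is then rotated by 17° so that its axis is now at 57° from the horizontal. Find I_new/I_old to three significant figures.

I_new/I_old ≈ 0.893

Before rotation:
Unpolarized light through the first polarizer → I₁ = ½ I₀, now polarized at 9°.
I₂ = I₁ cos²(40° − 9°) = 0.5 I₀ · cos²(31°) = 0.3674 I₀.
I₃ = I₂ cos²(81° − 40°) = 0.3674 I₀ · cos²(41°) = 0.2092 I₀.
After rotation:
Unpolarized light through the first polarizer → I₁ = ½ I₀, now polarized at 9°.
I₂ = I₁ cos²(57° − 9°) = 0.5 I₀ · cos²(48°) = 0.2239 I₀.
I₃ = I₂ cos²(81° − 57°) = 0.2239 I₀ · cos²(24°) = 0.1868 I₀.
Ratio = 0.1868 / 0.2092 = 0.8929.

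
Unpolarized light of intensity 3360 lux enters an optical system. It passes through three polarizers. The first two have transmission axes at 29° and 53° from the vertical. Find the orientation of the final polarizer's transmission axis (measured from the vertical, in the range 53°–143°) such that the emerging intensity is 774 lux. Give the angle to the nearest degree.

Unpolarized light through the first polarizer → I₁ = ½ I₀, now polarized at 29°.
I₂ = I₁ cos²(53° − 29°) = 0.5 I₀ · cos²(24°) = 0.4173 I₀.
Target fraction: 774 / 3360 lux = 0.2304 of I₀.
Need I₃/I₀ = 0.2304, so cos²(θ − 53°) = 0.2304 / 0.4173 = 0.552.
θ − 53° = arccos(√0.552) = 42.0°, giving θ ≈ 53 + 42.0 = 95.0°.

θ ≈ 95°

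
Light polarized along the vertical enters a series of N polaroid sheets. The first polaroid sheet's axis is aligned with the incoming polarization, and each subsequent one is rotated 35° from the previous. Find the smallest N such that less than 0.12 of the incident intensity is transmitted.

First polarizer is aligned with the polarization: full transmission.
Each further stage multiplies by cos²(35°) = 0.671.
After N polarizers: T = 0.671^(N−1). Require T < 0.12 ⇒ N−1 > ln(0.12)/ln(0.671) = 5.31, so N−1 ≥ 6 and N = 7.
Check: N=7 gives T = 0.09128 < 0.12; N=6 gives T = 0.136.

N = 7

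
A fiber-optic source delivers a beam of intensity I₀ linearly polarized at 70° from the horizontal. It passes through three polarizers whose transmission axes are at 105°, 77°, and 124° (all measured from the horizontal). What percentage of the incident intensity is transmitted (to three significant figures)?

I₁ = I₀ cos²(105° − 70°) = I₀ cos²(35°) = 0.671 I₀.
I₂ = I₁ cos²(77° − 105°) = 0.671 I₀ · cos²(28°) = 0.5231 I₀.
I₃ = I₂ cos²(124° − 77°) = 0.5231 I₀ · cos²(47°) = 0.2433 I₀.
That is 24.33% of the incident intensity.

≈ 24.3%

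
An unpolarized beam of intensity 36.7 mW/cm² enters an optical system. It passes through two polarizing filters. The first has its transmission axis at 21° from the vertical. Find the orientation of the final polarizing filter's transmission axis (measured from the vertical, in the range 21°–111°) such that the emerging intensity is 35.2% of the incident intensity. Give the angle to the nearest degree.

Unpolarized light through the first polarizer → I₁ = ½ I₀, now polarized at 21°.
Need I₂/I₀ = 0.352, so cos²(θ − 21°) = 0.352 / 0.5 = 0.704.
θ − 21° = arccos(√0.704) = 33.0°, giving θ ≈ 21 + 33.0 = 54.0°.

θ ≈ 54°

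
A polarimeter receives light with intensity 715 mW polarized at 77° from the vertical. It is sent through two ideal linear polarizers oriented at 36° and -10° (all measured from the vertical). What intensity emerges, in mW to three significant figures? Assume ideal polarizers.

I₁ = 715 mW · cos²(41°) = 407.3 mW.
I₂ = I₁ · cos²(46°) = 407.3 · 0.4826 = 196.5 mW.

I ≈ 197 mW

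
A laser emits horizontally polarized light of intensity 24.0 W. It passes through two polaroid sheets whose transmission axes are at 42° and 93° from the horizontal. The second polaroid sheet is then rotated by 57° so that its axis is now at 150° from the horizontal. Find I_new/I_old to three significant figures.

I_new/I_old ≈ 0.241

Before rotation:
I₁ = I₀ cos²(42° − 0°) = I₀ cos²(42°) = 0.5523 I₀.
I₂ = I₁ cos²(93° − 42°) = 0.5523 I₀ · cos²(51°) = 0.2187 I₀.
After rotation:
I₁ = I₀ cos²(42° − 0°) = I₀ cos²(42°) = 0.5523 I₀.
Angle between axes 1 and 2: 72°. I₂ = 0.5523 I₀ · cos²(72°) = 0.05274 I₀.
Ratio = 0.05274 / 0.2187 = 0.2411.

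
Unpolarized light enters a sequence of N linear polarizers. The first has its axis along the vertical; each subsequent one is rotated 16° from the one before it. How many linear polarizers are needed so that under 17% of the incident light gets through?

N = 15

First polarizer halves the unpolarized light: factor 1/2.
Each further stage multiplies by cos²(16°) = 0.924.
After N polarizers: T = 0.5·0.924^(N−1). Require T < 0.17 ⇒ N−1 > ln(0.17/0.5)/ln(0.924) = 13.65, so N−1 ≥ 14 and N = 15.
Check: N=15 gives T = 0.1654 < 0.17; N=14 gives T = 0.179.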